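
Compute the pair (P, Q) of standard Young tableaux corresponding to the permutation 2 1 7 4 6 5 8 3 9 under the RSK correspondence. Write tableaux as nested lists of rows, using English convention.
Insert each entry of the permutation into P by Schensted row insertion, recording in Q the position of each new cell.

Insert 2: appended to row 1. P = [[2]].
Insert 1: 1 bumps 2 from row 1; 2 starts row 2. P = [[1], [2]].
Insert 7: appended to row 1. P = [[1, 7], [2]].
Insert 4: 4 bumps 7 from row 1; 7 appends to row 2. P = [[1, 4], [2, 7]].
Insert 6: appended to row 1. P = [[1, 4, 6], [2, 7]].
Insert 5: 5 bumps 6 from row 1; 6 bumps 7 from row 2; 7 starts row 3. P = [[1, 4, 5], [2, 6], [7]].
Insert 8: appended to row 1. P = [[1, 4, 5, 8], [2, 6], [7]].
Insert 3: 3 bumps 4 from row 1; 4 bumps 6 from row 2; 6 bumps 7 from row 3; 7 starts row 4. P = [[1, 3, 5, 8], [2, 4], [6], [7]].
Insert 9: appended to row 1. P = [[1, 3, 5, 8, 9], [2, 4], [6], [7]].

So P = [[1, 3, 5, 8, 9], [2, 4], [6], [7]], Q = [[1, 3, 5, 7, 9], [2, 4], [6], [8]].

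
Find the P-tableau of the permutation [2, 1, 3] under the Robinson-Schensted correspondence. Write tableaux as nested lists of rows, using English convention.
P = [[1, 3], [2]]

Insert 2: appended to row 1. P = [[2]].
Insert 1: 1 bumps 2 from row 1; 2 starts row 2. P = [[1], [2]].
Insert 3: appended to row 1. P = [[1, 3], [2]].

So P = [[1, 3], [2]].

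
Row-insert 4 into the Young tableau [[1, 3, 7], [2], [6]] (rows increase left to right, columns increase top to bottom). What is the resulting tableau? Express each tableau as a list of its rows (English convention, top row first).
In row 1, 4 replaces 7 (the leftmost entry greater than 4); 7 is bumped to row 2. 7 is appended to row 2. The new tableau is [[1, 3, 4], [2, 7], [6]].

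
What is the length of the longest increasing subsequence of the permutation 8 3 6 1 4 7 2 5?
3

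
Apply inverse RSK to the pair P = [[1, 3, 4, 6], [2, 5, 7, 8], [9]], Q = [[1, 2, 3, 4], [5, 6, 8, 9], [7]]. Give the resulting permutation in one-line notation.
2 5 7 9 1 8 3 4 6

Reverse the RSK construction: for i from n down to 1, find the cell of Q containing i, remove the entry at that cell from P, and reverse-bump it up through P; the value ejected from row 1 is w(i).

Step i=9: Q has 9 at row 2, column 4; remove 8 from row 2 of P and reverse-bump: 8 enters row 1 and ejects 6. So w(9) = 6. P is now [[1, 3, 4, 8], [2, 5, 7], [9]].
Step i=8: Q has 8 at row 2, column 3; remove 7 from row 2 of P and reverse-bump: 7 enters row 1 and ejects 4. So w(8) = 4. P is now [[1, 3, 7, 8], [2, 5], [9]].
Step i=7: Q has 7 at row 3, column 1; remove 9 from row 3 of P and reverse-bump: 9 enters row 2 and ejects 5; 5 enters row 1 and ejects 3. So w(7) = 3. P is now [[1, 5, 7, 8], [2, 9]].
Step i=6: Q has 6 at row 2, column 2; remove 9 from row 2 of P and reverse-bump: 9 enters row 1 and ejects 8. So w(6) = 8. P is now [[1, 5, 7, 9], [2]].
Step i=5: Q has 5 at row 2, column 1; remove 2 from row 2 of P and reverse-bump: 2 enters row 1 and ejects 1. So w(5) = 1. P is now [[2, 5, 7, 9]].
Step i=4: Q has 4 at row 1, column 4; remove that cell from P, ejecting 9. So w(4) = 9. P is now [[2, 5, 7]].
Step i=3: Q has 3 at row 1, column 3; remove that cell from P, ejecting 7. So w(3) = 7. P is now [[2, 5]].
Step i=2: Q has 2 at row 1, column 2; remove that cell from P, ejecting 5. So w(2) = 5. P is now [[2]].
Step i=1: Q has 1 at row 1, column 1; remove that cell from P, ejecting 2. So w(1) = 2. P is now [].

So w = 2 5 7 9 1 8 3 4 6.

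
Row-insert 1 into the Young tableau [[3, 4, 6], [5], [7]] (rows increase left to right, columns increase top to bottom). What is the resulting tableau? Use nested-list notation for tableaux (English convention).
In row 1, 1 replaces 3 (the leftmost entry greater than 1); 3 is bumped to row 2. In row 2, 3 replaces 5 (the leftmost entry greater than 3); 5 is bumped to row 3. In row 3, 5 replaces 7 (the leftmost entry greater than 5); 7 is bumped to row 4. 7 starts a new row 4. The new tableau is [[1, 4, 6], [3], [5], [7]].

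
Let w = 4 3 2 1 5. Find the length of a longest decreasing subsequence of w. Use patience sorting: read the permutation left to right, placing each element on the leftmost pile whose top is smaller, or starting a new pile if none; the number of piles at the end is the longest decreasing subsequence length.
4: new pile. tops = [4]
3: new pile. tops = [4, 3]
2: new pile. tops = [4, 3, 2]
1: new pile. tops = [4, 3, 2, 1]
5: onto pile 1 (replacing 4). tops = [5, 3, 2, 1]

4 piles, so the longest decreasing subsequence has length 4.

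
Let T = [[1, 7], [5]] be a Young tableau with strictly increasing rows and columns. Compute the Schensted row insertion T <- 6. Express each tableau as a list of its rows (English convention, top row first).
In row 1, 6 replaces 7 (the leftmost entry greater than 6); 7 is bumped to row 2. 7 is appended to row 2. The new tableau is [[1, 6], [5, 7]].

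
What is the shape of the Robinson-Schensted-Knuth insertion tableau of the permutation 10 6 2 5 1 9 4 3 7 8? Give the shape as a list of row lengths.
[4, 3, 1, 1, 1]

Row-insert each entry into an empty tableau.

After inserting 10: P = [[10]].
After inserting 6: P = [[6], [10]].
After inserting 2: P = [[2], [6], [10]].
After inserting 5: P = [[2, 5], [6], [10]].
After inserting 1: P = [[1, 5], [2], [6], [10]].
After inserting 9: P = [[1, 5, 9], [2], [6], [10]].
After inserting 4: P = [[1, 4, 9], [2, 5], [6], [10]].
After inserting 3: P = [[1, 3, 9], [2, 4], [5], [6], [10]].
After inserting 7: P = [[1, 3, 7], [2, 4, 9], [5], [6], [10]].
After inserting 8: P = [[1, 3, 7, 8], [2, 4, 9], [5], [6], [10]].

The final insertion tableau P = [[1, 3, 7, 8], [2, 4, 9], [5], [6], [10]] has shape [4, 3, 1, 1, 1].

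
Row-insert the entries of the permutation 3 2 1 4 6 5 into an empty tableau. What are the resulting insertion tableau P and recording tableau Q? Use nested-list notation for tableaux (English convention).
Insert each entry of the permutation into P by Schensted row insertion, recording in Q the position of each new cell.

Insert 3: appended to row 1. P = [[3]].
Insert 2: 2 bumps 3 from row 1; 3 starts row 2. P = [[2], [3]].
Insert 1: 1 bumps 2 from row 1; 2 bumps 3 from row 2; 3 starts row 3. P = [[1], [2], [3]].
Insert 4: appended to row 1. P = [[1, 4], [2], [3]].
Insert 6: appended to row 1. P = [[1, 4, 6], [2], [3]].
Insert 5: 5 bumps 6 from row 1; 6 appends to row 2. P = [[1, 4, 5], [2, 6], [3]].

So P = [[1, 4, 5], [2, 6], [3]], Q = [[1, 4, 5], [2, 6], [3]].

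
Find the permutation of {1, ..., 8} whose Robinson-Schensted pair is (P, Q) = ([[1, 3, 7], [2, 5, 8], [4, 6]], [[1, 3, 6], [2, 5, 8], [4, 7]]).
Reverse the RSK construction: for i from n down to 1, find the cell of Q containing i, remove the entry at that cell from P, and reverse-bump it up through P; the value ejected from row 1 is w(i).

Step i=8: Q has 8 at row 2, column 3; remove 8 from row 2 of P and reverse-bump: 8 enters row 1 and ejects 7. So w(8) = 7. P is now [[1, 3, 8], [2, 5], [4, 6]].
Step i=7: Q has 7 at row 3, column 2; remove 6 from row 3 of P and reverse-bump: 6 enters row 2 and ejects 5; 5 enters row 1 and ejects 3. So w(7) = 3. P is now [[1, 5, 8], [2, 6], [4]].
Step i=6: Q has 6 at row 1, column 3; remove that cell from P, ejecting 8. So w(6) = 8. P is now [[1, 5], [2, 6], [4]].
Step i=5: Q has 5 at row 2, column 2; remove 6 from row 2 of P and reverse-bump: 6 enters row 1 and ejects 5. So w(5) = 5. P is now [[1, 6], [2], [4]].
Step i=4: Q has 4 at row 3, column 1; remove 4 from row 3 of P and reverse-bump: 4 enters row 2 and ejects 2; 2 enters row 1 and ejects 1. So w(4) = 1. P is now [[2, 6], [4]].
Step i=3: Q has 3 at row 1, column 2; remove that cell from P, ejecting 6. So w(3) = 6. P is now [[2], [4]].
Step i=2: Q has 2 at row 2, column 1; remove 4 from row 2 of P and reverse-bump: 4 enters row 1 and ejects 2. So w(2) = 2. P is now [[4]].
Step i=1: Q has 1 at row 1, column 1; remove that cell from P, ejecting 4. So w(1) = 4. P is now [].

So w = 4 2 6 1 5 8 3 7.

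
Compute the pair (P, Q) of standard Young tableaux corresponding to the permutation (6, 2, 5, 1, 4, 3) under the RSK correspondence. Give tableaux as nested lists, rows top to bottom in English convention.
P = [[1, 3], [2, 4], [5], [6]], Q = [[1, 3], [2, 5], [4], [6]]

Insert each entry of the permutation into P by Schensted row insertion, recording in Q the position of each new cell.

Insert 6: appended to row 1. P = [[6]].
Insert 2: 2 bumps 6 from row 1; 6 starts row 2. P = [[2], [6]].
Insert 5: appended to row 1. P = [[2, 5], [6]].
Insert 1: 1 bumps 2 from row 1; 2 bumps 6 from row 2; 6 starts row 3. P = [[1, 5], [2], [6]].
Insert 4: 4 bumps 5 from row 1; 5 appends to row 2. P = [[1, 4], [2, 5], [6]].
Insert 3: 3 bumps 4 from row 1; 4 bumps 5 from row 2; 5 bumps 6 from row 3; 6 starts row 4. P = [[1, 3], [2, 4], [5], [6]].

So P = [[1, 3], [2, 4], [5], [6]], Q = [[1, 3], [2, 5], [4], [6]].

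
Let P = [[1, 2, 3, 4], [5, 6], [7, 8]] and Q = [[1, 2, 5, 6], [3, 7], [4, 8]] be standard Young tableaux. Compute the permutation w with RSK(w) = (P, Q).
1 7 5 2 3 8 6 4

Reverse the RSK construction: for i from n down to 1, find the cell of Q containing i, remove the entry at that cell from P, and reverse-bump it up through P; the value ejected from row 1 is w(i).

Step i=8: Q has 8 at row 3, column 2; remove 8 from row 3 of P and reverse-bump: 8 enters row 2 and ejects 6; 6 enters row 1 and ejects 4. So w(8) = 4. P is now [[1, 2, 3, 6], [5, 8], [7]].
Step i=7: Q has 7 at row 2, column 2; remove 8 from row 2 of P and reverse-bump: 8 enters row 1 and ejects 6. So w(7) = 6. P is now [[1, 2, 3, 8], [5], [7]].
Step i=6: Q has 6 at row 1, column 4; remove that cell from P, ejecting 8. So w(6) = 8. P is now [[1, 2, 3], [5], [7]].
Step i=5: Q has 5 at row 1, column 3; remove that cell from P, ejecting 3. So w(5) = 3. P is now [[1, 2], [5], [7]].
Step i=4: Q has 4 at row 3, column 1; remove 7 from row 3 of P and reverse-bump: 7 enters row 2 and ejects 5; 5 enters row 1 and ejects 2. So w(4) = 2. P is now [[1, 5], [7]].
Step i=3: Q has 3 at row 2, column 1; remove 7 from row 2 of P and reverse-bump: 7 enters row 1 and ejects 5. So w(3) = 5. P is now [[1, 7]].
Step i=2: Q has 2 at row 1, column 2; remove that cell from P, ejecting 7. So w(2) = 7. P is now [[1]].
Step i=1: Q has 1 at row 1, column 1; remove that cell from P, ejecting 1. So w(1) = 1. P is now [].

So w = 1 7 5 2 3 8 6 4.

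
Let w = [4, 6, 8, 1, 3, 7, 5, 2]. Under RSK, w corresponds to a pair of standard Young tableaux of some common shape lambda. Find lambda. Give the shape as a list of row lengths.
Row-insert each entry into an empty tableau.

After inserting 4: P = [[4]].
After inserting 6: P = [[4, 6]].
After inserting 8: P = [[4, 6, 8]].
After inserting 1: P = [[1, 6, 8], [4]].
After inserting 3: P = [[1, 3, 8], [4, 6]].
After inserting 7: P = [[1, 3, 7], [4, 6, 8]].
After inserting 5: P = [[1, 3, 5], [4, 6, 7], [8]].
After inserting 2: P = [[1, 2, 5], [3, 6, 7], [4], [8]].

The final insertion tableau P = [[1, 2, 5], [3, 6, 7], [4], [8]] has shape [3, 3, 1, 1].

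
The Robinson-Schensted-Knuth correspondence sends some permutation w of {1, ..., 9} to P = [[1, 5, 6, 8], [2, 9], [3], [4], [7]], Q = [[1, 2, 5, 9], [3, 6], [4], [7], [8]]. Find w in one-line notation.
Reverse RSK: for i = n, n-1, ..., 1, locate i in Q, remove the corresponding corner cell from P, and reverse-bump its entry up through P; the value ejected from row 1 is w(i).

So w = 4 7 5 3 9 6 2 1 8.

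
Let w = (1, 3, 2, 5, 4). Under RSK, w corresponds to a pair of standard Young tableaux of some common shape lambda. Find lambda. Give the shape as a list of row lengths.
Row-insert each entry into an empty tableau.

After inserting 1: P = [[1]].
After inserting 3: P = [[1, 3]].
After inserting 2: P = [[1, 2], [3]].
After inserting 5: P = [[1, 2, 5], [3]].
After inserting 4: P = [[1, 2, 4], [3, 5]].

The final insertion tableau P = [[1, 2, 4], [3, 5]] has shape [3, 2].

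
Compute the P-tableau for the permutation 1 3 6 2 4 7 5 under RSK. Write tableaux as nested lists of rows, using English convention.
P = [[1, 2, 4, 5], [3, 6, 7]]

Insert 1: appended to row 1. P = [[1]].
Insert 3: appended to row 1. P = [[1, 3]].
Insert 6: appended to row 1. P = [[1, 3, 6]].
Insert 2: 2 bumps 3 from row 1; 3 starts row 2. P = [[1, 2, 6], [3]].
Insert 4: 4 bumps 6 from row 1; 6 appends to row 2. P = [[1, 2, 4], [3, 6]].
Insert 7: appended to row 1. P = [[1, 2, 4, 7], [3, 6]].
Insert 5: 5 bumps 7 from row 1; 7 appends to row 2. P = [[1, 2, 4, 5], [3, 6, 7]].

So P = [[1, 2, 4, 5], [3, 6, 7]].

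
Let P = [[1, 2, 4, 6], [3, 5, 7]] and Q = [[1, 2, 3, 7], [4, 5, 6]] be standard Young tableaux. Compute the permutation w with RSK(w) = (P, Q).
3 5 7 1 2 4 6

Reverse RSK: for i = n, n-1, ..., 1, locate i in Q, remove the corresponding corner cell from P, and reverse-bump its entry up through P; the value ejected from row 1 is w(i).

So w = 3 5 7 1 2 4 6.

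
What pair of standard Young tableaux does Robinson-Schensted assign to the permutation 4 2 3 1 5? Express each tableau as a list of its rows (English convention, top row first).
Insert each entry of the permutation into P by Schensted row insertion, recording in Q the position of each new cell.

Insert 4: appended to row 1. P = [[4]].
Insert 2: 2 bumps 4 from row 1; 4 starts row 2. P = [[2], [4]].
Insert 3: appended to row 1. P = [[2, 3], [4]].
Insert 1: 1 bumps 2 from row 1; 2 bumps 4 from row 2; 4 starts row 3. P = [[1, 3], [2], [4]].
Insert 5: appended to row 1. P = [[1, 3, 5], [2], [4]].

So P = [[1, 3, 5], [2], [4]], Q = [[1, 3, 5], [2], [4]].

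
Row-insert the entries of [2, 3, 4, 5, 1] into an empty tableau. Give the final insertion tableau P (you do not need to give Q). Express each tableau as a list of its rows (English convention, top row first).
P = [[1, 3, 4, 5], [2]]

After inserting 2: P = [[2]].
After inserting 3: P = [[2, 3]].
After inserting 4: P = [[2, 3, 4]].
After inserting 5: P = [[2, 3, 4, 5]].
After inserting 1: P = [[1, 3, 4, 5], [2]].

So P = [[1, 3, 4, 5], [2]].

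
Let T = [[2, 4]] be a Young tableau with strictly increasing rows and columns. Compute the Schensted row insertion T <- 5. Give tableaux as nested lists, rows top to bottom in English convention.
5 is larger than every entry of row 1, so it is appended to row 1. The new tableau is [[2, 4, 5]].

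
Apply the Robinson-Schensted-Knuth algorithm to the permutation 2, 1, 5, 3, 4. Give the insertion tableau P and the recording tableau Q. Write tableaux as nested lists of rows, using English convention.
P = [[1, 3, 4], [2, 5]], Q = [[1, 3, 5], [2, 4]]

Insert each entry of the permutation into P by Schensted row insertion, recording in Q the position of each new cell.

Insert 2: appended to row 1. P = [[2]].
Insert 1: 1 bumps 2 from row 1; 2 starts row 2. P = [[1], [2]].
Insert 5: appended to row 1. P = [[1, 5], [2]].
Insert 3: 3 bumps 5 from row 1; 5 appends to row 2. P = [[1, 3], [2, 5]].
Insert 4: appended to row 1. P = [[1, 3, 4], [2, 5]].

So P = [[1, 3, 4], [2, 5]], Q = [[1, 3, 5], [2, 4]].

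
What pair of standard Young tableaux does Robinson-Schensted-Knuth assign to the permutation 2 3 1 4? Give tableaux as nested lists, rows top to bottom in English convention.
P = [[1, 3, 4], [2]], Q = [[1, 2, 4], [3]]

Insert each entry of the permutation into P by Schensted row insertion, recording in Q the position of each new cell.

After inserting 2: P = [[2]].
After inserting 3: P = [[2, 3]].
After inserting 1: P = [[1, 3], [2]].
After inserting 4: P = [[1, 3, 4], [2]].

So P = [[1, 3, 4], [2]], Q = [[1, 2, 4], [3]].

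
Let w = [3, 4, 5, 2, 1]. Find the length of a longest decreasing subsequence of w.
3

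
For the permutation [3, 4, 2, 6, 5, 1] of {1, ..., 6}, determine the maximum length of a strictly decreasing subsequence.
3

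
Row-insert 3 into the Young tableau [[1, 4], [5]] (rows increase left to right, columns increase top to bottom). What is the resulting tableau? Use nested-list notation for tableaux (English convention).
In row 1, 3 replaces 4 (the leftmost entry greater than 3); 4 is bumped to row 2. In row 2, 4 replaces 5 (the leftmost entry greater than 4); 5 is bumped to row 3. 5 starts a new row 3. The new tableau is [[1, 3], [4], [5]].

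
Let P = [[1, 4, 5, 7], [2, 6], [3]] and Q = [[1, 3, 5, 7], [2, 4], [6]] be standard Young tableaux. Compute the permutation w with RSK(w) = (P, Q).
Reverse the RSK construction: for i from n down to 1, find the cell of Q containing i, remove the entry at that cell from P, and reverse-bump it up through P; the value ejected from row 1 is w(i).

Step i=7: Q has 7 at row 1, column 4; remove that cell from P, ejecting 7. So w(7) = 7. P is now [[1, 4, 5], [2, 6], [3]].
Step i=6: Q has 6 at row 3, column 1; remove 3 from row 3 of P and reverse-bump: 3 enters row 2 and ejects 2; 2 enters row 1 and ejects 1. So w(6) = 1. P is now [[2, 4, 5], [3, 6]].
Step i=5: Q has 5 at row 1, column 3; remove that cell from P, ejecting 5. So w(5) = 5. P is now [[2, 4], [3, 6]].
Step i=4: Q has 4 at row 2, column 2; remove 6 from row 2 of P and reverse-bump: 6 enters row 1 and ejects 4. So w(4) = 4. P is now [[2, 6], [3]].
Step i=3: Q has 3 at row 1, column 2; remove that cell from P, ejecting 6. So w(3) = 6. P is now [[2], [3]].
Step i=2: Q has 2 at row 2, column 1; remove 3 from row 2 of P and reverse-bump: 3 enters row 1 and ejects 2. So w(2) = 2. P is now [[3]].
Step i=1: Q has 1 at row 1, column 1; remove that cell from P, ejecting 3. So w(1) = 3. P is now [].

So w = 3 2 6 4 5 1 7.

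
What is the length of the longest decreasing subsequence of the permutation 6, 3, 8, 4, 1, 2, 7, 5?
3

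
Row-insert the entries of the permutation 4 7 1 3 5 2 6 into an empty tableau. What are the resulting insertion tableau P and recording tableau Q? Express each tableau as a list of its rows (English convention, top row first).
Insert each entry of the permutation into P by Schensted row insertion, recording in Q the position of each new cell.

After inserting 4: P = [[4]].
After inserting 7: P = [[4, 7]].
After inserting 1: P = [[1, 7], [4]].
After inserting 3: P = [[1, 3], [4, 7]].
After inserting 5: P = [[1, 3, 5], [4, 7]].
After inserting 2: P = [[1, 2, 5], [3, 7], [4]].
After inserting 6: P = [[1, 2, 5, 6], [3, 7], [4]].

So P = [[1, 2, 5, 6], [3, 7], [4]], Q = [[1, 2, 5, 7], [3, 4], [6]].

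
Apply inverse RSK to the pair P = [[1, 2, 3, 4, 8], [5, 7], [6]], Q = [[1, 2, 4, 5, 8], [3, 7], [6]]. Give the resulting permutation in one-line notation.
Reverse the RSK construction: for i from n down to 1, find the cell of Q containing i, remove the entry at that cell from P, and reverse-bump it up through P; the value ejected from row 1 is w(i).

Step i=8: Q has 8 at row 1, column 5; remove that cell from P, ejecting 8. So w(8) = 8. P is now [[1, 2, 3, 4], [5, 7], [6]].
Step i=7: Q has 7 at row 2, column 2; remove 7 from row 2 of P and reverse-bump: 7 enters row 1 and ejects 4. So w(7) = 4. P is now [[1, 2, 3, 7], [5], [6]].
Step i=6: Q has 6 at row 3, column 1; remove 6 from row 3 of P and reverse-bump: 6 enters row 2 and ejects 5; 5 enters row 1 and ejects 3. So w(6) = 3. P is now [[1, 2, 5, 7], [6]].
Step i=5: Q has 5 at row 1, column 4; remove that cell from P, ejecting 7. So w(5) = 7. P is now [[1, 2, 5], [6]].
Step i=4: Q has 4 at row 1, column 3; remove that cell from P, ejecting 5. So w(4) = 5. P is now [[1, 2], [6]].
Step i=3: Q has 3 at row 2, column 1; remove 6 from row 2 of P and reverse-bump: 6 enters row 1 and ejects 2. So w(3) = 2. P is now [[1, 6]].
Step i=2: Q has 2 at row 1, column 2; remove that cell from P, ejecting 6. So w(2) = 6. P is now [[1]].
Step i=1: Q has 1 at row 1, column 1; remove that cell from P, ejecting 1. So w(1) = 1. P is now [].

So w = 1 6 2 5 7 3 4 8.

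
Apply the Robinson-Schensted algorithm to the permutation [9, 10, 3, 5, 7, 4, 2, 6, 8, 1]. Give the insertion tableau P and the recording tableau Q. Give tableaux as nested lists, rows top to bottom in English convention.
Insert each entry of the permutation into P by Schensted row insertion, recording in Q the position of each new cell.

Insert 9: appended to row 1. P = [[9]].
Insert 10: appended to row 1. P = [[9, 10]].
Insert 3: 3 bumps 9 from row 1; 9 starts row 2. P = [[3, 10], [9]].
Insert 5: 5 bumps 10 from row 1; 10 appends to row 2. P = [[3, 5], [9, 10]].
Insert 7: appended to row 1. P = [[3, 5, 7], [9, 10]].
Insert 4: 4 bumps 5 from row 1; 5 bumps 9 from row 2; 9 starts row 3. P = [[3, 4, 7], [5, 10], [9]].
Insert 2: 2 bumps 3 from row 1; 3 bumps 5 from row 2; 5 bumps 9 from row 3; 9 starts row 4. P = [[2, 4, 7], [3, 10], [5], [9]].
Insert 6: 6 bumps 7 from row 1; 7 bumps 10 from row 2; 10 appends to row 3. P = [[2, 4, 6], [3, 7], [5, 10], [9]].
Insert 8: appended to row 1. P = [[2, 4, 6, 8], [3, 7], [5, 10], [9]].
Insert 1: 1 bumps 2 from row 1; 2 bumps 3 from row 2; 3 bumps 5 from row 3; 5 bumps 9 from row 4; 9 starts row 5. P = [[1, 4, 6, 8], [2, 7], [3, 10], [5], [9]].

So P = [[1, 4, 6, 8], [2, 7], [3, 10], [5], [9]], Q = [[1, 2, 5, 9], [3, 4], [6, 8], [7], [10]].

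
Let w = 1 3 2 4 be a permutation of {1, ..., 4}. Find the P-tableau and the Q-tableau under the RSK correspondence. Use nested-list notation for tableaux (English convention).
Insert each entry of the permutation into P by Schensted row insertion, recording in Q the position of each new cell.

Insert 1: appended to row 1. P = [[1]].
Insert 3: appended to row 1. P = [[1, 3]].
Insert 2: 2 bumps 3 from row 1; 3 starts row 2. P = [[1, 2], [3]].
Insert 4: appended to row 1. P = [[1, 2, 4], [3]].

So P = [[1, 2, 4], [3]], Q = [[1, 2, 4], [3]].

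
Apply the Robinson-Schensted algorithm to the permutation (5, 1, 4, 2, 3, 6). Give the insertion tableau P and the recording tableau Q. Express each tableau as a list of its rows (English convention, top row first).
P = [[1, 2, 3, 6], [4], [5]], Q = [[1, 3, 5, 6], [2], [4]]

Insert each entry of the permutation into P by Schensted row insertion, recording in Q the position of each new cell.

Insert 5: appended to row 1. P = [[5]].
Insert 1: 1 bumps 5 from row 1; 5 starts row 2. P = [[1], [5]].
Insert 4: appended to row 1. P = [[1, 4], [5]].
Insert 2: 2 bumps 4 from row 1; 4 bumps 5 from row 2; 5 starts row 3. P = [[1, 2], [4], [5]].
Insert 3: appended to row 1. P = [[1, 2, 3], [4], [5]].
Insert 6: appended to row 1. P = [[1, 2, 3, 6], [4], [5]].

So P = [[1, 2, 3, 6], [4], [5]], Q = [[1, 3, 5, 6], [2], [4]].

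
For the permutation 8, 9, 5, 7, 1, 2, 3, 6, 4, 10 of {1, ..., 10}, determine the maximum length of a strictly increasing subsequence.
5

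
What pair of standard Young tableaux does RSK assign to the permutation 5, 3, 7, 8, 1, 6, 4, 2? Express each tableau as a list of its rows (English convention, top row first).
P = [[1, 2, 8], [3, 4], [5, 6], [7]], Q = [[1, 3, 4], [2, 6], [5, 7], [8]]

Insert each entry of the permutation into P by Schensted row insertion, recording in Q the position of each new cell.

After inserting 5: P = [[5]].
After inserting 3: P = [[3], [5]].
After inserting 7: P = [[3, 7], [5]].
After inserting 8: P = [[3, 7, 8], [5]].
After inserting 1: P = [[1, 7, 8], [3], [5]].
After inserting 6: P = [[1, 6, 8], [3, 7], [5]].
After inserting 4: P = [[1, 4, 8], [3, 6], [5, 7]].
After inserting 2: P = [[1, 2, 8], [3, 4], [5, 6], [7]].

So P = [[1, 2, 8], [3, 4], [5, 6], [7]], Q = [[1, 3, 4], [2, 6], [5, 7], [8]].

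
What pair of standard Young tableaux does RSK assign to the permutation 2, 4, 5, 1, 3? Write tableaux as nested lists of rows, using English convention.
P = [[1, 3, 5], [2, 4]], Q = [[1, 2, 3], [4, 5]]

Insert each entry of the permutation into P by Schensted row insertion, recording in Q the position of each new cell.

Insert 2: appended to row 1. P = [[2]], Q = [[1]].
Insert 4: appended to row 1. P = [[2, 4]], Q = [[1, 2]].
Insert 5: appended to row 1. P = [[2, 4, 5]], Q = [[1, 2, 3]].
Insert 1: 1 bumps 2 from row 1; 2 starts row 2. P = [[1, 4, 5], [2]], Q = [[1, 2, 3], [4]].
Insert 3: 3 bumps 4 from row 1; 4 appends to row 2. P = [[1, 3, 5], [2, 4]], Q = [[1, 2, 3], [4, 5]].

So P = [[1, 3, 5], [2, 4]], Q = [[1, 2, 3], [4, 5]].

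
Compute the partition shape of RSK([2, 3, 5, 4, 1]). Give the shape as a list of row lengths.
[3, 1, 1]

RSK row insertion gives P = [[1, 3, 4], [2], [5]], which has shape [3, 1, 1].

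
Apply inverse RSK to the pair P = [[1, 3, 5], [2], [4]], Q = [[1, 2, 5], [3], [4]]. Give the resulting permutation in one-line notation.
Reverse the RSK construction: for i from n down to 1, find the cell of Q containing i, remove the entry at that cell from P, and reverse-bump it up through P; the value ejected from row 1 is w(i).

Step i=5: Q has 5 at row 1, column 3; remove that cell from P, ejecting 5. So w(5) = 5. P is now [[1, 3], [2], [4]].
Step i=4: Q has 4 at row 3, column 1; remove 4 from row 3 of P and reverse-bump: 4 enters row 2 and ejects 2; 2 enters row 1 and ejects 1. So w(4) = 1. P is now [[2, 3], [4]].
Step i=3: Q has 3 at row 2, column 1; remove 4 from row 2 of P and reverse-bump: 4 enters row 1 and ejects 3. So w(3) = 3. P is now [[2, 4]].
Step i=2: Q has 2 at row 1, column 2; remove that cell from P, ejecting 4. So w(2) = 4. P is now [[2]].
Step i=1: Q has 1 at row 1, column 1; remove that cell from P, ejecting 2. So w(1) = 2. P is now [].

So w = 2 4 3 1 5.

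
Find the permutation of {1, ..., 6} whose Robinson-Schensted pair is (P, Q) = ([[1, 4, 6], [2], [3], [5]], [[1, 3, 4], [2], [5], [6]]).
Reverse RSK: for i = n, n-1, ..., 1, locate i in Q, remove the corresponding corner cell from P, and reverse-bump its entry up through P; the value ejected from row 1 is w(i).

So w = 5 3 4 6 2 1.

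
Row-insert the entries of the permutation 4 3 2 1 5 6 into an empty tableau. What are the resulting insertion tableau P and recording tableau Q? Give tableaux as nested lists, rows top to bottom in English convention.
Insert each entry of the permutation into P by Schensted row insertion, recording in Q the position of each new cell.

Insert 4: appended to row 1. P = [[4]].
Insert 3: 3 bumps 4 from row 1; 4 starts row 2. P = [[3], [4]].
Insert 2: 2 bumps 3 from row 1; 3 bumps 4 from row 2; 4 starts row 3. P = [[2], [3], [4]].
Insert 1: 1 bumps 2 from row 1; 2 bumps 3 from row 2; 3 bumps 4 from row 3; 4 starts row 4. P = [[1], [2], [3], [4]].
Insert 5: appended to row 1. P = [[1, 5], [2], [3], [4]].
Insert 6: appended to row 1. P = [[1, 5, 6], [2], [3], [4]].

So P = [[1, 5, 6], [2], [3], [4]], Q = [[1, 5, 6], [2], [3], [4]].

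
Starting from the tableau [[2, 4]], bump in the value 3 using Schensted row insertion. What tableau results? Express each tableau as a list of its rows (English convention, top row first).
[[2, 3], [4]]

In row 1, 3 replaces 4 (the leftmost entry greater than 3); 4 is bumped to row 2. 4 starts a new row 2. The new tableau is [[2, 3], [4]].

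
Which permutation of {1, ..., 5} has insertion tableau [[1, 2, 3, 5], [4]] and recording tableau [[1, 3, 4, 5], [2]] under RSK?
4 1 2 3 5

Reverse the RSK construction: for i from n down to 1, find the cell of Q containing i, remove the entry at that cell from P, and reverse-bump it up through P; the value ejected from row 1 is w(i).

Step i=5: Q has 5 at row 1, column 4; remove that cell from P, ejecting 5. So w(5) = 5. P is now [[1, 2, 3], [4]].
Step i=4: Q has 4 at row 1, column 3; remove that cell from P, ejecting 3. So w(4) = 3. P is now [[1, 2], [4]].
Step i=3: Q has 3 at row 1, column 2; remove that cell from P, ejecting 2. So w(3) = 2. P is now [[1], [4]].
Step i=2: Q has 2 at row 2, column 1; remove 4 from row 2 of P and reverse-bump: 4 enters row 1 and ejects 1. So w(2) = 1. P is now [[4]].
Step i=1: Q has 1 at row 1, column 1; remove that cell from P, ejecting 4. So w(1) = 4. P is now [].

So w = 4 1 2 3 5.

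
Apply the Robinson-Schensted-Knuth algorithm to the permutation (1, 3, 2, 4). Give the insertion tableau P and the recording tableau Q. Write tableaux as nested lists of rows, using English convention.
Insert each entry of the permutation into P by Schensted row insertion, recording in Q the position of each new cell.

Insert 1: appended to row 1. P = [[1]].
Insert 3: appended to row 1. P = [[1, 3]].
Insert 2: 2 bumps 3 from row 1; 3 starts row 2. P = [[1, 2], [3]].
Insert 4: appended to row 1. P = [[1, 2, 4], [3]].

So P = [[1, 2, 4], [3]], Q = [[1, 2, 4], [3]].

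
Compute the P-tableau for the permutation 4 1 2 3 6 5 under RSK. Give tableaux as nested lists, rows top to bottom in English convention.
Insert 4: appended to row 1. P = [[4]].
Insert 1: 1 bumps 4 from row 1; 4 starts row 2. P = [[1], [4]].
Insert 2: appended to row 1. P = [[1, 2], [4]].
Insert 3: appended to row 1. P = [[1, 2, 3], [4]].
Insert 6: appended to row 1. P = [[1, 2, 3, 6], [4]].
Insert 5: 5 bumps 6 from row 1; 6 appends to row 2. P = [[1, 2, 3, 5], [4, 6]].

So P = [[1, 2, 3, 5], [4, 6]].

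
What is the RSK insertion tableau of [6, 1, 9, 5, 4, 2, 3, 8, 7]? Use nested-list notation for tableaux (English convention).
Insert 6: appended to row 1. P = [[6]].
Insert 1: 1 bumps 6 from row 1; 6 starts row 2. P = [[1], [6]].
Insert 9: appended to row 1. P = [[1, 9], [6]].
Insert 5: 5 bumps 9 from row 1; 9 appends to row 2. P = [[1, 5], [6, 9]].
Insert 4: 4 bumps 5 from row 1; 5 bumps 6 from row 2; 6 starts row 3. P = [[1, 4], [5, 9], [6]].
Insert 2: 2 bumps 4 from row 1; 4 bumps 5 from row 2; 5 bumps 6 from row 3; 6 starts row 4. P = [[1, 2], [4, 9], [5], [6]].
Insert 3: appended to row 1. P = [[1, 2, 3], [4, 9], [5], [6]].
Insert 8: appended to row 1. P = [[1, 2, 3, 8], [4, 9], [5], [6]].
Insert 7: 7 bumps 8 from row 1; 8 bumps 9 from row 2; 9 appends to row 3. P = [[1, 2, 3, 7], [4, 8], [5, 9], [6]].

So P = [[1, 2, 3, 7], [4, 8], [5, 9], [6]].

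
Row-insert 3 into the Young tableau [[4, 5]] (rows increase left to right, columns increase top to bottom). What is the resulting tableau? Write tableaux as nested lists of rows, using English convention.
[[3, 5], [4]]

In row 1, 3 replaces 4 (the leftmost entry greater than 3); 4 is bumped to row 2. 4 starts a new row 2. The new tableau is [[3, 5], [4]].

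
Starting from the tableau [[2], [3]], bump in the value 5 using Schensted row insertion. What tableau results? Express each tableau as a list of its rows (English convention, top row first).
5 is larger than every entry of row 1, so it is appended to row 1. The new tableau is [[2, 5], [3]].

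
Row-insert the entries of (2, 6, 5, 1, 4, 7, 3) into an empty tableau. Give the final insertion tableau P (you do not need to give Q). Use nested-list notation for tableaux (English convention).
P = [[1, 3, 7], [2, 4], [5], [6]]

After inserting 2: P = [[2]].
After inserting 6: P = [[2, 6]].
After inserting 5: P = [[2, 5], [6]].
After inserting 1: P = [[1, 5], [2], [6]].
After inserting 4: P = [[1, 4], [2, 5], [6]].
After inserting 7: P = [[1, 4, 7], [2, 5], [6]].
After inserting 3: P = [[1, 3, 7], [2, 4], [5], [6]].

So P = [[1, 3, 7], [2, 4], [5], [6]].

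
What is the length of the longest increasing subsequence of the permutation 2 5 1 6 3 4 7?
4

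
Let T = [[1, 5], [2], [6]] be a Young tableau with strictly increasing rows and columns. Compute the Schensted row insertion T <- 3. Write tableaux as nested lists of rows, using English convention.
In row 1, 3 replaces 5 (the leftmost entry greater than 3); 5 is bumped to row 2. 5 is appended to row 2. The new tableau is [[1, 3], [2, 5], [6]].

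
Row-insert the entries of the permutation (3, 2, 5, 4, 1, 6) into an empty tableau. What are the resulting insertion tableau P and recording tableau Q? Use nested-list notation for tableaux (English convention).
Insert each entry of the permutation into P by Schensted row insertion, recording in Q the position of each new cell.

Insert 3: appended to row 1. P = [[3]], Q = [[1]].
Insert 2: 2 bumps 3 from row 1; 3 starts row 2. P = [[2], [3]], Q = [[1], [2]].
Insert 5: appended to row 1. P = [[2, 5], [3]], Q = [[1, 3], [2]].
Insert 4: 4 bumps 5 from row 1; 5 appends to row 2. P = [[2, 4], [3, 5]], Q = [[1, 3], [2, 4]].
Insert 1: 1 bumps 2 from row 1; 2 bumps 3 from row 2; 3 starts row 3. P = [[1, 4], [2, 5], [3]], Q = [[1, 3], [2, 4], [5]].
Insert 6: appended to row 1. P = [[1, 4, 6], [2, 5], [3]], Q = [[1, 3, 6], [2, 4], [5]].

So P = [[1, 4, 6], [2, 5], [3]], Q = [[1, 3, 6], [2, 4], [5]].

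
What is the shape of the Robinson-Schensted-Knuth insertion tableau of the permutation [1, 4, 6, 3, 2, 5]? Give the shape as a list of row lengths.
Row-insert each entry into an empty tableau.

After inserting 1: P = [[1]].
After inserting 4: P = [[1, 4]].
After inserting 6: P = [[1, 4, 6]].
After inserting 3: P = [[1, 3, 6], [4]].
After inserting 2: P = [[1, 2, 6], [3], [4]].
After inserting 5: P = [[1, 2, 5], [3, 6], [4]].

The final insertion tableau P = [[1, 2, 5], [3, 6], [4]] has shape [3, 2, 1].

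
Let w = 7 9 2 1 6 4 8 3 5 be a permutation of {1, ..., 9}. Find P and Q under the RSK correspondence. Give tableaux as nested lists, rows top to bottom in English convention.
P = [[1, 3, 5], [2, 4, 8], [6, 9], [7]], Q = [[1, 2, 7], [3, 5, 9], [4, 6], [8]]

Insert each entry of the permutation into P by Schensted row insertion, recording in Q the position of each new cell.

Insert 7: appended to row 1. P = [[7]], Q = [[1]].
Insert 9: appended to row 1. P = [[7, 9]], Q = [[1, 2]].
Insert 2: 2 bumps 7 from row 1; 7 starts row 2. P = [[2, 9], [7]], Q = [[1, 2], [3]].
Insert 1: 1 bumps 2 from row 1; 2 bumps 7 from row 2; 7 starts row 3. P = [[1, 9], [2], [7]], Q = [[1, 2], [3], [4]].
Insert 6: 6 bumps 9 from row 1; 9 appends to row 2. P = [[1, 6], [2, 9], [7]], Q = [[1, 2], [3, 5], [4]].
Insert 4: 4 bumps 6 from row 1; 6 bumps 9 from row 2; 9 appends to row 3. P = [[1, 4], [2, 6], [7, 9]], Q = [[1, 2], [3, 5], [4, 6]].
Insert 8: appended to row 1. P = [[1, 4, 8], [2, 6], [7, 9]], Q = [[1, 2, 7], [3, 5], [4, 6]].
Insert 3: 3 bumps 4 from row 1; 4 bumps 6 from row 2; 6 bumps 7 from row 3; 7 starts row 4. P = [[1, 3, 8], [2, 4], [6, 9], [7]], Q = [[1, 2, 7], [3, 5], [4, 6], [8]].
Insert 5: 5 bumps 8 from row 1; 8 appends to row 2. P = [[1, 3, 5], [2, 4, 8], [6, 9], [7]], Q = [[1, 2, 7], [3, 5, 9], [4, 6], [8]].

So P = [[1, 3, 5], [2, 4, 8], [6, 9], [7]], Q = [[1, 2, 7], [3, 5, 9], [4, 6], [8]].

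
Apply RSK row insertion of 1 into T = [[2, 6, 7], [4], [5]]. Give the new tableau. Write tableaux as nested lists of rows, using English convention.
In row 1, 1 replaces 2 (the leftmost entry greater than 1); 2 is bumped to row 2. In row 2, 2 replaces 4 (the leftmost entry greater than 2); 4 is bumped to row 3. In row 3, 4 replaces 5 (the leftmost entry greater than 4); 5 is bumped to row 4. 5 starts a new row 4. The new tableau is [[1, 6, 7], [2], [4], [5]].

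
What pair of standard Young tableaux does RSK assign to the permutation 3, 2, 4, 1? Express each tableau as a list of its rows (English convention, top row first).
P = [[1, 4], [2], [3]], Q = [[1, 3], [2], [4]]

Insert each entry of the permutation into P by Schensted row insertion, recording in Q the position of each new cell.

Insert 3: appended to row 1. P = [[3]].
Insert 2: 2 bumps 3 from row 1; 3 starts row 2. P = [[2], [3]].
Insert 4: appended to row 1. P = [[2, 4], [3]].
Insert 1: 1 bumps 2 from row 1; 2 bumps 3 from row 2; 3 starts row 3. P = [[1, 4], [2], [3]].

So P = [[1, 4], [2], [3]], Q = [[1, 3], [2], [4]].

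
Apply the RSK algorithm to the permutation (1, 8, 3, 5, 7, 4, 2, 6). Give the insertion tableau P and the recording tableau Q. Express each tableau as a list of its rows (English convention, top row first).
Insert each entry of the permutation into P by Schensted row insertion, recording in Q the position of each new cell.

Insert 1: appended to row 1. P = [[1]].
Insert 8: appended to row 1. P = [[1, 8]].
Insert 3: 3 bumps 8 from row 1; 8 starts row 2. P = [[1, 3], [8]].
Insert 5: appended to row 1. P = [[1, 3, 5], [8]].
Insert 7: appended to row 1. P = [[1, 3, 5, 7], [8]].
Insert 4: 4 bumps 5 from row 1; 5 bumps 8 from row 2; 8 starts row 3. P = [[1, 3, 4, 7], [5], [8]].
Insert 2: 2 bumps 3 from row 1; 3 bumps 5 from row 2; 5 bumps 8 from row 3; 8 starts row 4. P = [[1, 2, 4, 7], [3], [5], [8]].
Insert 6: 6 bumps 7 from row 1; 7 appends to row 2. P = [[1, 2, 4, 6], [3, 7], [5], [8]].

So P = [[1, 2, 4, 6], [3, 7], [5], [8]], Q = [[1, 2, 4, 5], [3, 8], [6], [7]].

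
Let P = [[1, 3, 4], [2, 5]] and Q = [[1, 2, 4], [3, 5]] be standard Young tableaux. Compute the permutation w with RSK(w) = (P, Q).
2 3 1 5 4

Reverse the RSK construction: for i from n down to 1, find the cell of Q containing i, remove the entry at that cell from P, and reverse-bump it up through P; the value ejected from row 1 is w(i).

Step i=5: Q has 5 at row 2, column 2; remove 5 from row 2 of P and reverse-bump: 5 enters row 1 and ejects 4. So w(5) = 4. P is now [[1, 3, 5], [2]].
Step i=4: Q has 4 at row 1, column 3; remove that cell from P, ejecting 5. So w(4) = 5. P is now [[1, 3], [2]].
Step i=3: Q has 3 at row 2, column 1; remove 2 from row 2 of P and reverse-bump: 2 enters row 1 and ejects 1. So w(3) = 1. P is now [[2, 3]].
Step i=2: Q has 2 at row 1, column 2; remove that cell from P, ejecting 3. So w(2) = 3. P is now [[2]].
Step i=1: Q has 1 at row 1, column 1; remove that cell from P, ejecting 2. So w(1) = 2. P is now [].

So w = 2 3 1 5 4.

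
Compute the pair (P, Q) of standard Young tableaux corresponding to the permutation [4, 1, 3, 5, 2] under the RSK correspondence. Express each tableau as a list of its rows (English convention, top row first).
Insert each entry of the permutation into P by Schensted row insertion, recording in Q the position of each new cell.

Insert 4: appended to row 1. P = [[4]].
Insert 1: 1 bumps 4 from row 1; 4 starts row 2. P = [[1], [4]].
Insert 3: appended to row 1. P = [[1, 3], [4]].
Insert 5: appended to row 1. P = [[1, 3, 5], [4]].
Insert 2: 2 bumps 3 from row 1; 3 bumps 4 from row 2; 4 starts row 3. P = [[1, 2, 5], [3], [4]].

So P = [[1, 2, 5], [3], [4]], Q = [[1, 3, 4], [2], [5]].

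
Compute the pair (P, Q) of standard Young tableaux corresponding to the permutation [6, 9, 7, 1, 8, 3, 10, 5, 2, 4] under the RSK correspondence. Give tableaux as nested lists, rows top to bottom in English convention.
P = [[1, 2, 4, 10], [3, 5, 8], [6, 7], [9]], Q = [[1, 2, 5, 7], [3, 6, 8], [4, 10], [9]]

Insert each entry of the permutation into P by Schensted row insertion, recording in Q the position of each new cell.

Insert 6: appended to row 1. P = [[6]], Q = [[1]].
Insert 9: appended to row 1. P = [[6, 9]], Q = [[1, 2]].
Insert 7: 7 bumps 9 from row 1; 9 starts row 2. P = [[6, 7], [9]], Q = [[1, 2], [3]].
Insert 1: 1 bumps 6 from row 1; 6 bumps 9 from row 2; 9 starts row 3. P = [[1, 7], [6], [9]], Q = [[1, 2], [3], [4]].
Insert 8: appended to row 1. P = [[1, 7, 8], [6], [9]], Q = [[1, 2, 5], [3], [4]].
Insert 3: 3 bumps 7 from row 1; 7 appends to row 2. P = [[1, 3, 8], [6, 7], [9]], Q = [[1, 2, 5], [3, 6], [4]].
Insert 10: appended to row 1. P = [[1, 3, 8, 10], [6, 7], [9]], Q = [[1, 2, 5, 7], [3, 6], [4]].
Insert 5: 5 bumps 8 from row 1; 8 appends to row 2. P = [[1, 3, 5, 10], [6, 7, 8], [9]], Q = [[1, 2, 5, 7], [3, 6, 8], [4]].
Insert 2: 2 bumps 3 from row 1; 3 bumps 6 from row 2; 6 bumps 9 from row 3; 9 starts row 4. P = [[1, 2, 5, 10], [3, 7, 8], [6], [9]], Q = [[1, 2, 5, 7], [3, 6, 8], [4], [9]].
Insert 4: 4 bumps 5 from row 1; 5 bumps 7 from row 2; 7 appends to row 3. P = [[1, 2, 4, 10], [3, 5, 8], [6, 7], [9]], Q = [[1, 2, 5, 7], [3, 6, 8], [4, 10], [9]].

So P = [[1, 2, 4, 10], [3, 5, 8], [6, 7], [9]], Q = [[1, 2, 5, 7], [3, 6, 8], [4, 10], [9]].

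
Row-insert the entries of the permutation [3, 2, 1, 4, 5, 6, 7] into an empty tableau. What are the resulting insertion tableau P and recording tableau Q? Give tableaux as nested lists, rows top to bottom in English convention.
Insert each entry of the permutation into P by Schensted row insertion, recording in Q the position of each new cell.

Insert 3: appended to row 1. P = [[3]].
Insert 2: 2 bumps 3 from row 1; 3 starts row 2. P = [[2], [3]].
Insert 1: 1 bumps 2 from row 1; 2 bumps 3 from row 2; 3 starts row 3. P = [[1], [2], [3]].
Insert 4: appended to row 1. P = [[1, 4], [2], [3]].
Insert 5: appended to row 1. P = [[1, 4, 5], [2], [3]].
Insert 6: appended to row 1. P = [[1, 4, 5, 6], [2], [3]].
Insert 7: appended to row 1. P = [[1, 4, 5, 6, 7], [2], [3]].

So P = [[1, 4, 5, 6, 7], [2], [3]], Q = [[1, 4, 5, 6, 7], [2], [3]].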